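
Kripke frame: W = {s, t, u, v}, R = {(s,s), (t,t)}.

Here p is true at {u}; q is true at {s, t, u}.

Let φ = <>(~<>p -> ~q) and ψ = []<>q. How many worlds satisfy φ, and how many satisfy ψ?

For <>(~<>p -> ~q):
s: successors {s}; ~<>p -> ~q there: s:F. ✗
t: successors {t}; ~<>p -> ~q there: t:F. ✗
u: no successors, so <>(~<>p -> ~q) fails. ✗
v: no successors, so <>(~<>p -> ~q) fails. ✗
— 0 worlds.
For []<>q:
s: successors {s}; <>q there: s:T. ✓
t: successors {t}; <>q there: t:T. ✓
u: no successors, so []<>q holds vacuously. ✓
v: no successors, so []<>q holds vacuously. ✓
— 4 worlds.

0 and 4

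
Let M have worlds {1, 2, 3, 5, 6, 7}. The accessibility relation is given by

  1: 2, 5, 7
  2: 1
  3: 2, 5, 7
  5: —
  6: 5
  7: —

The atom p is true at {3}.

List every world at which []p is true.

1: successors {2, 5, 7}; p there: 2:F, 5:F, 7:F. ✗
2: successors {1}; p there: 1:F. ✗
3: successors {2, 5, 7}; p there: 2:F, 5:F, 7:F. ✗
5: no successors, so []p holds vacuously. ✓
6: successors {5}; p there: 5:F. ✗
7: no successors, so []p holds vacuously. ✓

{5, 7}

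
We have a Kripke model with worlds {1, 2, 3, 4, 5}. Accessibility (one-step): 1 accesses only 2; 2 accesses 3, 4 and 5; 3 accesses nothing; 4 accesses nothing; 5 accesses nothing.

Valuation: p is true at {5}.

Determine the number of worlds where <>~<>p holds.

1

1: successors {2}; ~<>p there: 2:F. ✗
2: successors {3, 4, 5}; ~<>p there: 3:T, 4:T, 5:T. ✓
3: no successors, so <>~<>p fails. ✗
4: no successors, so <>~<>p fails. ✗
5: no successors, so <>~<>p fails. ✗
Satisfying worlds: {2}.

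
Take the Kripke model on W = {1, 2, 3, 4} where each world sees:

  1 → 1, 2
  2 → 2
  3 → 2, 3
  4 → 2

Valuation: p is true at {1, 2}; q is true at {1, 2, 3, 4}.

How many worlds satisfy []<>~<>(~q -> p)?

0

1: successors {1, 2}; <>~<>(~q -> p) there: 1:F, 2:F. ✗
2: successors {2}; <>~<>(~q -> p) there: 2:F. ✗
3: successors {2, 3}; <>~<>(~q -> p) there: 2:F, 3:F. ✗
4: successors {2}; <>~<>(~q -> p) there: 2:F. ✗
Satisfying worlds: ∅.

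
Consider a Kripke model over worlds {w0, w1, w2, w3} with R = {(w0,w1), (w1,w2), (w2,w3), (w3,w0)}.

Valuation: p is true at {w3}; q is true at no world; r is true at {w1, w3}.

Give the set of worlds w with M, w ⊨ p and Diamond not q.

{w3}

w0: p is F, Diamond not q is T. ✗
w1: p is F, Diamond not q is T. ✗
w2: p is F, Diamond not q is T. ✗
w3: p is T, Diamond not q is T. ✓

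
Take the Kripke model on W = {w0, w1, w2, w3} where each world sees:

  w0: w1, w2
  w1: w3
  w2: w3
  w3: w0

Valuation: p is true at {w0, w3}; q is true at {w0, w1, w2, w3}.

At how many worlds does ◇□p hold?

w0: successors {w1, w2}; □p there: w1:T, w2:T. ✓
w1: successors {w3}; □p there: w3:T. ✓
w2: successors {w3}; □p there: w3:T. ✓
w3: successors {w0}; □p there: w0:F. ✗
Satisfying worlds: {w0, w1, w2}.

3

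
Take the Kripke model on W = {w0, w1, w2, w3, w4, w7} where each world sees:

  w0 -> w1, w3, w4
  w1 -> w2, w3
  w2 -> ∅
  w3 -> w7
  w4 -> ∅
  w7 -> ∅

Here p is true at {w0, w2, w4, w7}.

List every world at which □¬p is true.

{w2, w4, w7}

w0: successors {w1, w3, w4}; ¬p there: w1:T, w3:T, w4:F. ✗
w1: successors {w2, w3}; ¬p there: w2:F, w3:T. ✗
w2: no successors, so □¬p holds vacuously. ✓
w3: successors {w7}; ¬p there: w7:F. ✗
w4: no successors, so □¬p holds vacuously. ✓
w7: no successors, so □¬p holds vacuously. ✓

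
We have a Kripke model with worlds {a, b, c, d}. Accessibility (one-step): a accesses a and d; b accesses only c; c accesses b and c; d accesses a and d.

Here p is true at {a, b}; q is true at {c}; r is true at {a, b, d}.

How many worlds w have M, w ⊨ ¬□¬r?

a: □¬r is F. ✓
b: □¬r is T. ✗
c: □¬r is F. ✓
d: □¬r is F. ✓
Satisfying worlds: {a, c, d}.

3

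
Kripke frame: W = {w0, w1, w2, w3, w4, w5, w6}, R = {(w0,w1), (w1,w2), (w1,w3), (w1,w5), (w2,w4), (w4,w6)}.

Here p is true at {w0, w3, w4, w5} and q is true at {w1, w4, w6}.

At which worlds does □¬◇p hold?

{w2, w3, w4, w5, w6}

w0: successors {w1}; ¬◇p there: w1:F. ✗
w1: successors {w2, w3, w5}; ¬◇p there: w2:F, w3:T, w5:T. ✗
w2: successors {w4}; ¬◇p there: w4:T. ✓
w3: no successors, so □¬◇p holds vacuously. ✓
w4: successors {w6}; ¬◇p there: w6:T. ✓
w5: no successors, so □¬◇p holds vacuously. ✓
w6: no successors, so □¬◇p holds vacuously. ✓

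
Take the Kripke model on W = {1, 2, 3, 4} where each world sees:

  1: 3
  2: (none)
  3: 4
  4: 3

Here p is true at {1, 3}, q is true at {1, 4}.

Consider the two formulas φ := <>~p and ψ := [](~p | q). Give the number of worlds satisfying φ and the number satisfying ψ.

For <>~p:
1: successors {3}; ~p there: 3:F. ✗
2: no successors, so <>~p fails. ✗
3: successors {4}; ~p there: 4:T. ✓
4: successors {3}; ~p there: 3:F. ✗
— 1 world.
For [](~p | q):
1: successors {3}; ~p | q there: 3:F. ✗
2: no successors, so [](~p | q) holds vacuously. ✓
3: successors {4}; ~p | q there: 4:T. ✓
4: successors {3}; ~p | q there: 3:F. ✗
— 2 worlds.

1 and 2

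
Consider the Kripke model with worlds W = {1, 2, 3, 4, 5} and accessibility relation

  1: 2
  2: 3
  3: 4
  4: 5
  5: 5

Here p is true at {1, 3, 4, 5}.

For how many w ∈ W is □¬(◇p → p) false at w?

4

1: successors {2}; ¬(◇p → p) there: 2:T. ✓
2: successors {3}; ¬(◇p → p) there: 3:F. ✗
3: successors {4}; ¬(◇p → p) there: 4:F. ✗
4: successors {5}; ¬(◇p → p) there: 5:F. ✗
5: successors {5}; ¬(◇p → p) there: 5:F. ✗
Satisfying worlds: {1}.
So □¬(◇p → p) fails at the other 4 worlds.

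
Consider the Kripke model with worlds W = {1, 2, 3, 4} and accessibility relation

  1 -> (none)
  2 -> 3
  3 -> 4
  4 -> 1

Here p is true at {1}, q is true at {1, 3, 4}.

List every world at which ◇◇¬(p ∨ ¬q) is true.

1: no successors, so ◇◇¬(p ∨ ¬q) fails. ✗
2: successors {3}; ◇¬(p ∨ ¬q) there: 3:T. ✓
3: successors {4}; ◇¬(p ∨ ¬q) there: 4:F. ✗
4: successors {1}; ◇¬(p ∨ ¬q) there: 1:F. ✗

{2}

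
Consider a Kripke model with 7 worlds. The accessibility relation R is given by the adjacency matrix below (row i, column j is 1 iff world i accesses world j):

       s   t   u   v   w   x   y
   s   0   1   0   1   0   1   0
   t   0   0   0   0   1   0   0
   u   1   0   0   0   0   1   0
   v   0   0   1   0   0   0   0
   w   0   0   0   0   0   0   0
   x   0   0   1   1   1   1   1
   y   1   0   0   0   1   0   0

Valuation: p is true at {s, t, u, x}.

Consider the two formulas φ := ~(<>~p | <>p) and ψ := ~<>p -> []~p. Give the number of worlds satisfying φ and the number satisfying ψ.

1 and 7

For ~(<>~p | <>p):
s: <>~p | <>p is T. ✗
t: <>~p | <>p is T. ✗
u: <>~p | <>p is T. ✗
v: <>~p | <>p is T. ✗
w: <>~p | <>p is F. ✓
x: <>~p | <>p is T. ✗
y: <>~p | <>p is T. ✗
— 1 world.
For ~<>p -> []~p:
s: ~<>p is F, []~p is F. ✓
t: ~<>p is T, []~p is T. ✓
u: ~<>p is F, []~p is F. ✓
v: ~<>p is F, []~p is F. ✓
w: ~<>p is T, []~p is T. ✓
x: ~<>p is F, []~p is F. ✓
y: ~<>p is F, []~p is F. ✓
— 7 worlds.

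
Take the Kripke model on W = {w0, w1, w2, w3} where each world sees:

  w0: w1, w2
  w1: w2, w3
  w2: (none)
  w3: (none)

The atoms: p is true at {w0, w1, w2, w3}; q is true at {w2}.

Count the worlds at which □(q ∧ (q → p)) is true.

2

w0: successors {w1, w2}; q ∧ (q → p) there: w1:F, w2:T. ✗
w1: successors {w2, w3}; q ∧ (q → p) there: w2:T, w3:F. ✗
w2: no successors, so □(q ∧ (q → p)) holds vacuously. ✓
w3: no successors, so □(q ∧ (q → p)) holds vacuously. ✓
Satisfying worlds: {w2, w3}.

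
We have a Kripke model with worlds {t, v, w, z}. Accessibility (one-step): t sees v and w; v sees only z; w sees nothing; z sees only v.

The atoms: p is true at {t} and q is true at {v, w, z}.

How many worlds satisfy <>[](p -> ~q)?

t: successors {v, w}; [](p -> ~q) there: v:T, w:T. ✓
v: successors {z}; [](p -> ~q) there: z:T. ✓
w: no successors, so <>[](p -> ~q) fails. ✗
z: successors {v}; [](p -> ~q) there: v:T. ✓
Satisfying worlds: {t, v, z}.

3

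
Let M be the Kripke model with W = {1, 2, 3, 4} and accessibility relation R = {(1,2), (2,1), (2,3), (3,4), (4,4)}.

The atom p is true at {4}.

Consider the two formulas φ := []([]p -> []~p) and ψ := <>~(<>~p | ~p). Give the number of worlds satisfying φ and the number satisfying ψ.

For []([]p -> []~p):
1: successors {2}; []p -> []~p there: 2:T. ✓
2: successors {1, 3}; []p -> []~p there: 1:T, 3:F. ✗
3: successors {4}; []p -> []~p there: 4:F. ✗
4: successors {4}; []p -> []~p there: 4:F. ✗
— 1 world.
For <>~(<>~p | ~p):
1: successors {2}; ~(<>~p | ~p) there: 2:F. ✗
2: successors {1, 3}; ~(<>~p | ~p) there: 1:F, 3:F. ✗
3: successors {4}; ~(<>~p | ~p) there: 4:T. ✓
4: successors {4}; ~(<>~p | ~p) there: 4:T. ✓
— 2 worlds.

1 and 2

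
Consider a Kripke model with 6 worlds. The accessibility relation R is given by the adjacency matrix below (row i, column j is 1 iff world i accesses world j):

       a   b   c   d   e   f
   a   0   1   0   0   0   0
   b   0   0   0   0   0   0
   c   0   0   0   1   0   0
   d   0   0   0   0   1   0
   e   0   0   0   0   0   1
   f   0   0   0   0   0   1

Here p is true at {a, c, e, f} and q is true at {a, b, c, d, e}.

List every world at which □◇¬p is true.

a: successors {b}; ◇¬p there: b:F. ✗
b: no successors, so □◇¬p holds vacuously. ✓
c: successors {d}; ◇¬p there: d:F. ✗
d: successors {e}; ◇¬p there: e:F. ✗
e: successors {f}; ◇¬p there: f:F. ✗
f: successors {f}; ◇¬p there: f:F. ✗

{b}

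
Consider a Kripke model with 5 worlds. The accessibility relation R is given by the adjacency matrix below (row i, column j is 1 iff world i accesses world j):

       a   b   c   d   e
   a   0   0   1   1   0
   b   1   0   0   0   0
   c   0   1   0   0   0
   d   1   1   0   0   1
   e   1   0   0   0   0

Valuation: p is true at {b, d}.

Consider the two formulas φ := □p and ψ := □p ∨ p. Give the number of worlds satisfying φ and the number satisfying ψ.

1 and 3

For □p:
a: successors {c, d}; p there: c:F, d:T. ✗
b: successors {a}; p there: a:F. ✗
c: successors {b}; p there: b:T. ✓
d: successors {a, b, e}; p there: a:F, b:T, e:F. ✗
e: successors {a}; p there: a:F. ✗
— 1 world.
For □p ∨ p:
a: □p is F, p is F. ✗
b: □p is F, p is T. ✓
c: □p is T, p is F. ✓
d: □p is F, p is T. ✓
e: □p is F, p is F. ✗
— 3 worlds.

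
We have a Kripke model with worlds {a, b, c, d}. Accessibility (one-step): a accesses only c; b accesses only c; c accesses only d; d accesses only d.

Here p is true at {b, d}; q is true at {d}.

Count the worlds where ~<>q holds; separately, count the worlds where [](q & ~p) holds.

2 and 0

For ~<>q:
a: <>q is F. ✓
b: <>q is F. ✓
c: <>q is T. ✗
d: <>q is T. ✗
— 2 worlds.
For [](q & ~p):
a: successors {c}; q & ~p there: c:F. ✗
b: successors {c}; q & ~p there: c:F. ✗
c: successors {d}; q & ~p there: d:F. ✗
d: successors {d}; q & ~p there: d:F. ✗
— 0 worlds.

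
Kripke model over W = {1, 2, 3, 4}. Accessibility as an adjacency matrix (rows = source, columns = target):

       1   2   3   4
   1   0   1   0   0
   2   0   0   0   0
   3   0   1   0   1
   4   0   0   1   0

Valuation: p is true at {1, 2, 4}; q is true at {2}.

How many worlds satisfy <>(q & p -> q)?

3

1: successors {2}; q & p -> q there: 2:T. ✓
2: no successors, so <>(q & p -> q) fails. ✗
3: successors {2, 4}; q & p -> q there: 2:T, 4:T. ✓
4: successors {3}; q & p -> q there: 3:T. ✓
Satisfying worlds: {1, 3, 4}.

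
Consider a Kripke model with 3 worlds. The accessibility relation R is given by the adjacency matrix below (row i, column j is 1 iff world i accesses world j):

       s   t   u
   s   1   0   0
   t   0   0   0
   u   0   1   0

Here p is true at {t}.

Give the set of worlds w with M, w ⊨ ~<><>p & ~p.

s: ~<><>p is T, ~p is T. ✓
t: ~<><>p is T, ~p is F. ✗
u: ~<><>p is T, ~p is T. ✓

{s, u}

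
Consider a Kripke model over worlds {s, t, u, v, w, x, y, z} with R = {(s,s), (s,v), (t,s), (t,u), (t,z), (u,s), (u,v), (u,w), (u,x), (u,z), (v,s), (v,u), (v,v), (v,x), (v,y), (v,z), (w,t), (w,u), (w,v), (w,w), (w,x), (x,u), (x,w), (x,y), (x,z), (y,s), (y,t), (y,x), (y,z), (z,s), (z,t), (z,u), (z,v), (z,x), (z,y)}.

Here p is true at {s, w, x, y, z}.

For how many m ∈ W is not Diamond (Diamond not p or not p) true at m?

s: Diamond (Diamond not p or not p) is T. ✗
t: Diamond (Diamond not p or not p) is T. ✗
u: Diamond (Diamond not p or not p) is T. ✗
v: Diamond (Diamond not p or not p) is T. ✗
w: Diamond (Diamond not p or not p) is T. ✗
x: Diamond (Diamond not p or not p) is T. ✗
y: Diamond (Diamond not p or not p) is T. ✗
z: Diamond (Diamond not p or not p) is T. ✗
Satisfying worlds: ∅.

0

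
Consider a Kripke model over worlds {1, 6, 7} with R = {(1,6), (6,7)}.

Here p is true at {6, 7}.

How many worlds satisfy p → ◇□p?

1: p is F, ◇□p is T. ✓
6: p is T, ◇□p is T. ✓
7: p is T, ◇□p is F. ✗
Satisfying worlds: {1, 6}.

2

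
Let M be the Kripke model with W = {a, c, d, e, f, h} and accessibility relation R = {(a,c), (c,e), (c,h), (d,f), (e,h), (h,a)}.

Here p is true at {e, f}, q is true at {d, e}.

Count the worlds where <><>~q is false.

2

a: successors {c}; <>~q there: c:T. ✓
c: successors {e, h}; <>~q there: e:T, h:T. ✓
d: successors {f}; <>~q there: f:F. ✗
e: successors {h}; <>~q there: h:T. ✓
f: no successors, so <><>~q fails. ✗
h: successors {a}; <>~q there: a:T. ✓
Satisfying worlds: {a, c, e, h}.
So <><>~q fails at the other 2 worlds.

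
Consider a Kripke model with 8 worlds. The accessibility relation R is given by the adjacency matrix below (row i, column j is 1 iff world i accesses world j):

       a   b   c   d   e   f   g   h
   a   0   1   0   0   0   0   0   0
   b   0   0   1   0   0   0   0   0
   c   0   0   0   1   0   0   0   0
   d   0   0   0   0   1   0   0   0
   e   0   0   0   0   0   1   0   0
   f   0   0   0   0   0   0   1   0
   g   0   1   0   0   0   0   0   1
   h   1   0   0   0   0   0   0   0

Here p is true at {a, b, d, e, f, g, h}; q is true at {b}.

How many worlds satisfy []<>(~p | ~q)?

a: successors {b}; <>(~p | ~q) there: b:T. ✓
b: successors {c}; <>(~p | ~q) there: c:T. ✓
c: successors {d}; <>(~p | ~q) there: d:T. ✓
d: successors {e}; <>(~p | ~q) there: e:T. ✓
e: successors {f}; <>(~p | ~q) there: f:T. ✓
f: successors {g}; <>(~p | ~q) there: g:T. ✓
g: successors {b, h}; <>(~p | ~q) there: b:T, h:T. ✓
h: successors {a}; <>(~p | ~q) there: a:F. ✗
Satisfying worlds: {a, b, c, d, e, f, g}.

7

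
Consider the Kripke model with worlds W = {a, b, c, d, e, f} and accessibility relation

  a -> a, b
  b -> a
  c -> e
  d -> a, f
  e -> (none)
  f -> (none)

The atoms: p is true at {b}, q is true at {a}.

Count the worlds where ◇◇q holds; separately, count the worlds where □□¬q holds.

3 and 3

For ◇◇q:
a: successors {a, b}; ◇q there: a:T, b:T. ✓
b: successors {a}; ◇q there: a:T. ✓
c: successors {e}; ◇q there: e:F. ✗
d: successors {a, f}; ◇q there: a:T, f:F. ✓
e: no successors, so ◇◇q fails. ✗
f: no successors, so ◇◇q fails. ✗
— 3 worlds.
For □□¬q:
a: successors {a, b}; □¬q there: a:F, b:F. ✗
b: successors {a}; □¬q there: a:F. ✗
c: successors {e}; □¬q there: e:T. ✓
d: successors {a, f}; □¬q there: a:F, f:T. ✗
e: no successors, so □□¬q holds vacuously. ✓
f: no successors, so □□¬q holds vacuously. ✓
— 3 worlds.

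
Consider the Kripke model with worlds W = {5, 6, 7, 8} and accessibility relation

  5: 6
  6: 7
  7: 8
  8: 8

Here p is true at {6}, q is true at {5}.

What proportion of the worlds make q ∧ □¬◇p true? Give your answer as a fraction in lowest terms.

5: q is T, □¬◇p is T. ✓
6: q is F, □¬◇p is T. ✗
7: q is F, □¬◇p is T. ✗
8: q is F, □¬◇p is T. ✗
That's 1 of 4 worlds, so 1/4.

1/4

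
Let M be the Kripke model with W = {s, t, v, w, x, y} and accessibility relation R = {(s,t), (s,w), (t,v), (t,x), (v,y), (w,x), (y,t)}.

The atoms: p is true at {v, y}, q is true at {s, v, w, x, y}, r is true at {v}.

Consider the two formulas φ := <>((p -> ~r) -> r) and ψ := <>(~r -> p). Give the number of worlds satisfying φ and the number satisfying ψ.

For <>((p -> ~r) -> r):
s: successors {t, w}; (p -> ~r) -> r there: t:F, w:F. ✗
t: successors {v, x}; (p -> ~r) -> r there: v:T, x:F. ✓
v: successors {y}; (p -> ~r) -> r there: y:F. ✗
w: successors {x}; (p -> ~r) -> r there: x:F. ✗
x: no successors, so <>((p -> ~r) -> r) fails. ✗
y: successors {t}; (p -> ~r) -> r there: t:F. ✗
— 1 world.
For <>(~r -> p):
s: successors {t, w}; ~r -> p there: t:F, w:F. ✗
t: successors {v, x}; ~r -> p there: v:T, x:F. ✓
v: successors {y}; ~r -> p there: y:T. ✓
w: successors {x}; ~r -> p there: x:F. ✗
x: no successors, so <>(~r -> p) fails. ✗
y: successors {t}; ~r -> p there: t:F. ✗
— 2 worlds.

1 and 2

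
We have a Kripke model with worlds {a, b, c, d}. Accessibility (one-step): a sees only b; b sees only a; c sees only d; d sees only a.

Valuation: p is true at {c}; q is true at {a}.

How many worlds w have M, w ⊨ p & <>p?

a: p is F, <>p is F. ✗
b: p is F, <>p is F. ✗
c: p is T, <>p is F. ✗
d: p is F, <>p is F. ✗
Satisfying worlds: ∅.

0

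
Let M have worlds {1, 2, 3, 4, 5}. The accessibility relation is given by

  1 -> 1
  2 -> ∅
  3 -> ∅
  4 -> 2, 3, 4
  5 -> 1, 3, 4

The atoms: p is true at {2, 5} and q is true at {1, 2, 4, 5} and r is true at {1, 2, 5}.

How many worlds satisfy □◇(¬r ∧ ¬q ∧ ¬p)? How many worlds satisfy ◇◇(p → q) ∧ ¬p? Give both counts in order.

2 and 2

For □◇(¬r ∧ ¬q ∧ ¬p):
1: successors {1}; ◇(¬r ∧ ¬q ∧ ¬p) there: 1:F. ✗
2: no successors, so □◇(¬r ∧ ¬q ∧ ¬p) holds vacuously. ✓
3: no successors, so □◇(¬r ∧ ¬q ∧ ¬p) holds vacuously. ✓
4: successors {2, 3, 4}; ◇(¬r ∧ ¬q ∧ ¬p) there: 2:F, 3:F, 4:T. ✗
5: successors {1, 3, 4}; ◇(¬r ∧ ¬q ∧ ¬p) there: 1:F, 3:F, 4:T. ✗
— 2 worlds.
For ◇◇(p → q) ∧ ¬p:
1: ◇◇(p → q) is T, ¬p is T. ✓
2: ◇◇(p → q) is F, ¬p is F. ✗
3: ◇◇(p → q) is F, ¬p is T. ✗
4: ◇◇(p → q) is T, ¬p is T. ✓
5: ◇◇(p → q) is T, ¬p is F. ✗
— 2 worlds.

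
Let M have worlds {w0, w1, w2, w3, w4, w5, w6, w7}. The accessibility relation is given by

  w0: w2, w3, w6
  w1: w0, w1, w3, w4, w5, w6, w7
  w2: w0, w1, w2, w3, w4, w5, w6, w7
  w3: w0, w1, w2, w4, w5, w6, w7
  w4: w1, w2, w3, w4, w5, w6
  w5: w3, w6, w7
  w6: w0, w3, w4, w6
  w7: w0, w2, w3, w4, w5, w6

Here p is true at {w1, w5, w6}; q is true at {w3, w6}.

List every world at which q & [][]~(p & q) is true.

∅

w0: q is F, [][]~(p & q) is F. ✗
w1: q is F, [][]~(p & q) is F. ✗
w2: q is F, [][]~(p & q) is F. ✗
w3: q is T, [][]~(p & q) is F. ✗
w4: q is F, [][]~(p & q) is F. ✗
w5: q is F, [][]~(p & q) is F. ✗
w6: q is T, [][]~(p & q) is F. ✗
w7: q is F, [][]~(p & q) is F. ✗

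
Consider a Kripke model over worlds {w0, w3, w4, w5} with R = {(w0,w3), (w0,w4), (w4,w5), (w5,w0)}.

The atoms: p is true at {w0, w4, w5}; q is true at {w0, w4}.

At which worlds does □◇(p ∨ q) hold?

w0: successors {w3, w4}; ◇(p ∨ q) there: w3:F, w4:T. ✗
w3: no successors, so □◇(p ∨ q) holds vacuously. ✓
w4: successors {w5}; ◇(p ∨ q) there: w5:T. ✓
w5: successors {w0}; ◇(p ∨ q) there: w0:T. ✓

{w3, w4, w5}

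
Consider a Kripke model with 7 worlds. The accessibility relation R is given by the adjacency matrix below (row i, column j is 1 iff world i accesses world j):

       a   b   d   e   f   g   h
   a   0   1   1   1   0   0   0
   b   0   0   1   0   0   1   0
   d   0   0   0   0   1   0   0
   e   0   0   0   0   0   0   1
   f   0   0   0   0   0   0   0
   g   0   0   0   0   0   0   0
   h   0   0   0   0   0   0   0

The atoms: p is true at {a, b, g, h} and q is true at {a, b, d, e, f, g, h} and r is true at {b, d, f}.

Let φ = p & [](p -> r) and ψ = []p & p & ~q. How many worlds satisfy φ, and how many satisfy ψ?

3 and 0

For p & [](p -> r):
a: p is T, [](p -> r) is T. ✓
b: p is T, [](p -> r) is F. ✗
d: p is F, [](p -> r) is T. ✗
e: p is F, [](p -> r) is F. ✗
f: p is F, [](p -> r) is T. ✗
g: p is T, [](p -> r) is T. ✓
h: p is T, [](p -> r) is T. ✓
— 3 worlds.
For []p & p & ~q:
a: []p is F, p & ~q is F. ✗
b: []p is F, p & ~q is F. ✗
d: []p is F, p & ~q is F. ✗
e: []p is T, p & ~q is F. ✗
f: []p is T, p & ~q is F. ✗
g: []p is T, p & ~q is F. ✗
h: []p is T, p & ~q is F. ✗
— 0 worlds.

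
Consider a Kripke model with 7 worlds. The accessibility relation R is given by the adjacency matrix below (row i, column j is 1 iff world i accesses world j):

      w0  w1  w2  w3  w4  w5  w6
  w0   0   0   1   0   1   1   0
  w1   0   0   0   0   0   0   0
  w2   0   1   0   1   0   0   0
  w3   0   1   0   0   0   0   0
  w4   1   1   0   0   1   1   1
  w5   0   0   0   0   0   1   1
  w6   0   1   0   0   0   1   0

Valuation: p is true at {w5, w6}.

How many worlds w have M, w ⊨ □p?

w0: successors {w2, w4, w5}; p there: w2:F, w4:F, w5:T. ✗
w1: no successors, so □p holds vacuously. ✓
w2: successors {w1, w3}; p there: w1:F, w3:F. ✗
w3: successors {w1}; p there: w1:F. ✗
w4: successors {w0, w1, w4, w5, w6}; p there: w0:F, w1:F, w4:F, w5:T, w6:T. ✗
w5: successors {w5, w6}; p there: w5:T, w6:T. ✓
w6: successors {w1, w5}; p there: w1:F, w5:T. ✗
Satisfying worlds: {w1, w5}.

2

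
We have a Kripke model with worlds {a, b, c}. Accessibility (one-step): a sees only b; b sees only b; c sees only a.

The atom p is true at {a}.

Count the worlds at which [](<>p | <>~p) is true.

3

a: successors {b}; <>p | <>~p there: b:T. ✓
b: successors {b}; <>p | <>~p there: b:T. ✓
c: successors {a}; <>p | <>~p there: a:T. ✓
Satisfying worlds: {a, b, c}.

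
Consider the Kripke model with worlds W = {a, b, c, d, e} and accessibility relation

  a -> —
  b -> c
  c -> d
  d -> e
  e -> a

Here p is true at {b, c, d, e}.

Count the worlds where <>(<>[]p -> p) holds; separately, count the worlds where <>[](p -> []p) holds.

4 and 3

For <>(<>[]p -> p):
a: no successors, so <>(<>[]p -> p) fails. ✗
b: successors {c}; <>[]p -> p there: c:T. ✓
c: successors {d}; <>[]p -> p there: d:T. ✓
d: successors {e}; <>[]p -> p there: e:T. ✓
e: successors {a}; <>[]p -> p there: a:T. ✓
— 4 worlds.
For <>[](p -> []p):
a: no successors, so <>[](p -> []p) fails. ✗
b: successors {c}; [](p -> []p) there: c:T. ✓
c: successors {d}; [](p -> []p) there: d:F. ✗
d: successors {e}; [](p -> []p) there: e:T. ✓
e: successors {a}; [](p -> []p) there: a:T. ✓
— 3 worlds.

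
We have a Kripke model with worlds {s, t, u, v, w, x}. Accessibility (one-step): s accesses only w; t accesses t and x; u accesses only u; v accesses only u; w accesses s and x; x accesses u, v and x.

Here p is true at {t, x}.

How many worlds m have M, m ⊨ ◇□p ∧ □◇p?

1

s: ◇□p is F, □◇p is T. ✗
t: ◇□p is T, □◇p is T. ✓
u: ◇□p is F, □◇p is F. ✗
v: ◇□p is F, □◇p is F. ✗
w: ◇□p is F, □◇p is F. ✗
x: ◇□p is F, □◇p is F. ✗
Satisfying worlds: {t}.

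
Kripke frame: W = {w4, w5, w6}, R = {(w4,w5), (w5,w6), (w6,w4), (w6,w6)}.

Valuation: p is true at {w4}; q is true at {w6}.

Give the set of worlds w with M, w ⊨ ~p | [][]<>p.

{w4, w5, w6}

w4: ~p is F, [][]<>p is T. ✓
w5: ~p is T, [][]<>p is F. ✓
w6: ~p is T, [][]<>p is F. ✓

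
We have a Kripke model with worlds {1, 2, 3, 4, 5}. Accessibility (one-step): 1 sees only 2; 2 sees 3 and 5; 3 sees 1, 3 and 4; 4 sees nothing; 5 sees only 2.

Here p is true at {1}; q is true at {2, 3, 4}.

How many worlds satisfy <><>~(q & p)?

4

1: successors {2}; <>~(q & p) there: 2:T. ✓
2: successors {3, 5}; <>~(q & p) there: 3:T, 5:T. ✓
3: successors {1, 3, 4}; <>~(q & p) there: 1:T, 3:T, 4:F. ✓
4: no successors, so <><>~(q & p) fails. ✗
5: successors {2}; <>~(q & p) there: 2:T. ✓
Satisfying worlds: {1, 2, 3, 5}.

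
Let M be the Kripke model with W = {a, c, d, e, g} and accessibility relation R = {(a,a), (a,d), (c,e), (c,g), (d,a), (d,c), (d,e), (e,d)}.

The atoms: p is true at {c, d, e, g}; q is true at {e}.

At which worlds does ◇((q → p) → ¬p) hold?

{a, d}

a: successors {a, d}; (q → p) → ¬p there: a:T, d:F. ✓
c: successors {e, g}; (q → p) → ¬p there: e:F, g:F. ✗
d: successors {a, c, e}; (q → p) → ¬p there: a:T, c:F, e:F. ✓
e: successors {d}; (q → p) → ¬p there: d:F. ✗
g: no successors, so ◇((q → p) → ¬p) fails. ✗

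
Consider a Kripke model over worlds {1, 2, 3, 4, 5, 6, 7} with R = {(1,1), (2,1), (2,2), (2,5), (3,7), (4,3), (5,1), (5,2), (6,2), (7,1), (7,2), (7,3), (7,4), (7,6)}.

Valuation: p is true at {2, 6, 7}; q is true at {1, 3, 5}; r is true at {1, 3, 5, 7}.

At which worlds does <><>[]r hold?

1: successors {1}; <>[]r there: 1:T. ✓
2: successors {1, 2, 5}; <>[]r there: 1:T, 2:T, 5:T. ✓
3: successors {7}; <>[]r there: 7:T. ✓
4: successors {3}; <>[]r there: 3:F. ✗
5: successors {1, 2}; <>[]r there: 1:T, 2:T. ✓
6: successors {2}; <>[]r there: 2:T. ✓
7: successors {1, 2, 3, 4, 6}; <>[]r there: 1:T, 2:T, 3:F, 4:T, 6:F. ✓

{1, 2, 3, 5, 6, 7}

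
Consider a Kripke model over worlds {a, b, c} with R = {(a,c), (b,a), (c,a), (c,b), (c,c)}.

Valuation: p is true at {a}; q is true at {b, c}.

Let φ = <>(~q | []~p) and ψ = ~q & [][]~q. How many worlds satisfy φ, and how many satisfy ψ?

For <>(~q | []~p):
a: successors {c}; ~q | []~p there: c:F. ✗
b: successors {a}; ~q | []~p there: a:T. ✓
c: successors {a, b, c}; ~q | []~p there: a:T, b:F, c:F. ✓
— 2 worlds.
For ~q & [][]~q:
a: ~q is T, [][]~q is F. ✗
b: ~q is F, [][]~q is F. ✗
c: ~q is F, [][]~q is F. ✗
— 0 worlds.

2 and 0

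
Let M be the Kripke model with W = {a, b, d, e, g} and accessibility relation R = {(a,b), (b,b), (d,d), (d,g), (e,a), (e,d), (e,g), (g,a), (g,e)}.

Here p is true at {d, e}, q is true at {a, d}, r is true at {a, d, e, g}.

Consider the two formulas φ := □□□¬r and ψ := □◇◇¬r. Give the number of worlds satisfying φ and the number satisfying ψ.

For □□□¬r:
a: successors {b}; □□¬r there: b:T. ✓
b: successors {b}; □□¬r there: b:T. ✓
d: successors {d, g}; □□¬r there: d:F, g:F. ✗
e: successors {a, d, g}; □□¬r there: a:T, d:F, g:F. ✗
g: successors {a, e}; □□¬r there: a:T, e:F. ✗
— 2 worlds.
For □◇◇¬r:
a: successors {b}; ◇◇¬r there: b:T. ✓
b: successors {b}; ◇◇¬r there: b:T. ✓
d: successors {d, g}; ◇◇¬r there: d:F, g:T. ✗
e: successors {a, d, g}; ◇◇¬r there: a:T, d:F, g:T. ✗
g: successors {a, e}; ◇◇¬r there: a:T, e:T. ✓
— 3 worlds.

2 and 3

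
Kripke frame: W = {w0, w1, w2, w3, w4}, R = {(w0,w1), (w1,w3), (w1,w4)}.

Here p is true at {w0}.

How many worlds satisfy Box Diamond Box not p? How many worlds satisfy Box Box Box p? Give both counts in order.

For Box Diamond Box not p:
w0: successors {w1}; Diamond Box not p there: w1:T. ✓
w1: successors {w3, w4}; Diamond Box not p there: w3:F, w4:F. ✗
w2: no successors, so Box Diamond Box not p holds vacuously. ✓
w3: no successors, so Box Diamond Box not p holds vacuously. ✓
w4: no successors, so Box Diamond Box not p holds vacuously. ✓
— 4 worlds.
For Box Box Box p:
w0: successors {w1}; Box Box p there: w1:T. ✓
w1: successors {w3, w4}; Box Box p there: w3:T, w4:T. ✓
w2: no successors, so Box Box Box p holds vacuously. ✓
w3: no successors, so Box Box Box p holds vacuously. ✓
w4: no successors, so Box Box Box p holds vacuously. ✓
— 5 worlds.

4 and 5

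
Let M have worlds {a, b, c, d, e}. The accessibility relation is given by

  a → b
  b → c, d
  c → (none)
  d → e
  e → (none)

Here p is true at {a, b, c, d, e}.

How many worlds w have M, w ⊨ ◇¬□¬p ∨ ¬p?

a: ◇¬□¬p is T, ¬p is F. ✓
b: ◇¬□¬p is T, ¬p is F. ✓
c: ◇¬□¬p is F, ¬p is F. ✗
d: ◇¬□¬p is F, ¬p is F. ✗
e: ◇¬□¬p is F, ¬p is F. ✗
Satisfying worlds: {a, b}.

2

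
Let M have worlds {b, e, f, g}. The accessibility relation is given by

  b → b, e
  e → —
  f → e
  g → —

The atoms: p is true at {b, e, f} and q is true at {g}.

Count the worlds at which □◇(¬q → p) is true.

2

b: successors {b, e}; ◇(¬q → p) there: b:T, e:F. ✗
e: no successors, so □◇(¬q → p) holds vacuously. ✓
f: successors {e}; ◇(¬q → p) there: e:F. ✗
g: no successors, so □◇(¬q → p) holds vacuously. ✓
Satisfying worlds: {e, g}.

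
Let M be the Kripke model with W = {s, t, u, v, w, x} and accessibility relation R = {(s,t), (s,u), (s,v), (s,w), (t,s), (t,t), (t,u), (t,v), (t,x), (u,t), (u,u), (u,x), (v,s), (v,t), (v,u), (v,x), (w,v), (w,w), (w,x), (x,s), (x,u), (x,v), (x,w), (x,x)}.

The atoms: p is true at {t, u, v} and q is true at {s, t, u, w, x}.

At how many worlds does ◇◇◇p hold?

6

s: successors {t, u, v, w}; ◇◇p there: t:T, u:T, v:T, w:T. ✓
t: successors {s, t, u, v, x}; ◇◇p there: s:T, t:T, u:T, v:T, x:T. ✓
u: successors {t, u, x}; ◇◇p there: t:T, u:T, x:T. ✓
v: successors {s, t, u, x}; ◇◇p there: s:T, t:T, u:T, x:T. ✓
w: successors {v, w, x}; ◇◇p there: v:T, w:T, x:T. ✓
x: successors {s, u, v, w, x}; ◇◇p there: s:T, u:T, v:T, w:T, x:T. ✓
Satisfying worlds: {s, t, u, v, w, x}.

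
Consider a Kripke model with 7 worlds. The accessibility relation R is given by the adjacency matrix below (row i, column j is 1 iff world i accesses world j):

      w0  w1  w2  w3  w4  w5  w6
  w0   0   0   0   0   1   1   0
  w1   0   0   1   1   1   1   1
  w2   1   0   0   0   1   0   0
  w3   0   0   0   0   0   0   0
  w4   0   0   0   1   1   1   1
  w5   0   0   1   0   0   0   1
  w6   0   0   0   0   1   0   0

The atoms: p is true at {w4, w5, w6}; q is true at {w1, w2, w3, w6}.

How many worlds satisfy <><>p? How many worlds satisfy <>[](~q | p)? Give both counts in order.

For <><>p:
w0: successors {w4, w5}; <>p there: w4:T, w5:T. ✓
w1: successors {w2, w3, w4, w5, w6}; <>p there: w2:T, w3:F, w4:T, w5:T, w6:T. ✓
w2: successors {w0, w4}; <>p there: w0:T, w4:T. ✓
w3: no successors, so <><>p fails. ✗
w4: successors {w3, w4, w5, w6}; <>p there: w3:F, w4:T, w5:T, w6:T. ✓
w5: successors {w2, w6}; <>p there: w2:T, w6:T. ✓
w6: successors {w4}; <>p there: w4:T. ✓
— 6 worlds.
For <>[](~q | p):
w0: successors {w4, w5}; [](~q | p) there: w4:F, w5:F. ✗
w1: successors {w2, w3, w4, w5, w6}; [](~q | p) there: w2:T, w3:T, w4:F, w5:F, w6:T. ✓
w2: successors {w0, w4}; [](~q | p) there: w0:T, w4:F. ✓
w3: no successors, so <>[](~q | p) fails. ✗
w4: successors {w3, w4, w5, w6}; [](~q | p) there: w3:T, w4:F, w5:F, w6:T. ✓
w5: successors {w2, w6}; [](~q | p) there: w2:T, w6:T. ✓
w6: successors {w4}; [](~q | p) there: w4:F. ✗
— 4 worlds.

6 and 4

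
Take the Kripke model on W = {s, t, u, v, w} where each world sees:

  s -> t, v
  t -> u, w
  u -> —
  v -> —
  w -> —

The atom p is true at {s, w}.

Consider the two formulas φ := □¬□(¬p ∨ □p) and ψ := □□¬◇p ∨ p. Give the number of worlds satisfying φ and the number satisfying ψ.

3 and 5

For □¬□(¬p ∨ □p):
s: successors {t, v}; ¬□(¬p ∨ □p) there: t:F, v:F. ✗
t: successors {u, w}; ¬□(¬p ∨ □p) there: u:F, w:F. ✗
u: no successors, so □¬□(¬p ∨ □p) holds vacuously. ✓
v: no successors, so □¬□(¬p ∨ □p) holds vacuously. ✓
w: no successors, so □¬□(¬p ∨ □p) holds vacuously. ✓
— 3 worlds.
For □□¬◇p ∨ p:
s: □□¬◇p is T, p is T. ✓
t: □□¬◇p is T, p is F. ✓
u: □□¬◇p is T, p is F. ✓
v: □□¬◇p is T, p is F. ✓
w: □□¬◇p is T, p is T. ✓
— 5 worlds.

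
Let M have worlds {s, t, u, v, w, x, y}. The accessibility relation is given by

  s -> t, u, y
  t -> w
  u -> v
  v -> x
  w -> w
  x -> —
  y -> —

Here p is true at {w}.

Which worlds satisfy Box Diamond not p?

s: successors {t, u, y}; Diamond not p there: t:F, u:T, y:F. ✗
t: successors {w}; Diamond not p there: w:F. ✗
u: successors {v}; Diamond not p there: v:T. ✓
v: successors {x}; Diamond not p there: x:F. ✗
w: successors {w}; Diamond not p there: w:F. ✗
x: no successors, so Box Diamond not p holds vacuously. ✓
y: no successors, so Box Diamond not p holds vacuously. ✓

{u, x, y}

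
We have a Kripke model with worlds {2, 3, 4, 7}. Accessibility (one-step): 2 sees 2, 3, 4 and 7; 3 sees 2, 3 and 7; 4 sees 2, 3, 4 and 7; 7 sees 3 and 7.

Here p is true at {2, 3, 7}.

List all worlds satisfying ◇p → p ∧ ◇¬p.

2: ◇p is T, p ∧ ◇¬p is T. ✓
3: ◇p is T, p ∧ ◇¬p is F. ✗
4: ◇p is T, p ∧ ◇¬p is F. ✗
7: ◇p is T, p ∧ ◇¬p is F. ✗

{2}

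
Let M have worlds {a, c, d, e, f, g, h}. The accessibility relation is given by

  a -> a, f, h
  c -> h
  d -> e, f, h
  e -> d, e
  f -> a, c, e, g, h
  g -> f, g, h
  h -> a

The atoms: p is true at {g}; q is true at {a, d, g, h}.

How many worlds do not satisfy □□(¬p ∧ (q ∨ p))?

a: successors {a, f, h}; □(¬p ∧ (q ∨ p)) there: a:F, f:F, h:T. ✗
c: successors {h}; □(¬p ∧ (q ∨ p)) there: h:T. ✓
d: successors {e, f, h}; □(¬p ∧ (q ∨ p)) there: e:F, f:F, h:T. ✗
e: successors {d, e}; □(¬p ∧ (q ∨ p)) there: d:F, e:F. ✗
f: successors {a, c, e, g, h}; □(¬p ∧ (q ∨ p)) there: a:F, c:T, e:F, g:F, h:T. ✗
g: successors {f, g, h}; □(¬p ∧ (q ∨ p)) there: f:F, g:F, h:T. ✗
h: successors {a}; □(¬p ∧ (q ∨ p)) there: a:F. ✗
Satisfying worlds: {c}.
So □□(¬p ∧ (q ∨ p)) fails at the other 6 worlds.

6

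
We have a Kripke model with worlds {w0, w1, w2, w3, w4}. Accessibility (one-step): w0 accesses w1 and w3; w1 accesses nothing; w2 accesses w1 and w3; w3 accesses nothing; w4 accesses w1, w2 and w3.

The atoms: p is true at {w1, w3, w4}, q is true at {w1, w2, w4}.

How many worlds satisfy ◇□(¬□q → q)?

w0: successors {w1, w3}; □(¬□q → q) there: w1:T, w3:T. ✓
w1: no successors, so ◇□(¬□q → q) fails. ✗
w2: successors {w1, w3}; □(¬□q → q) there: w1:T, w3:T. ✓
w3: no successors, so ◇□(¬□q → q) fails. ✗
w4: successors {w1, w2, w3}; □(¬□q → q) there: w1:T, w2:T, w3:T. ✓
Satisfying worlds: {w0, w2, w4}.

3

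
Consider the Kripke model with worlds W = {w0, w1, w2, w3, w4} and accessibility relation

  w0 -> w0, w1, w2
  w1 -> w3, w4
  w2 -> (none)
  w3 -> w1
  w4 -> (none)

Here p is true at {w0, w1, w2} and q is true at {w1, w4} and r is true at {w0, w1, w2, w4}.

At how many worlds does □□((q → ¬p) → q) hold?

3

w0: successors {w0, w1, w2}; □((q → ¬p) → q) there: w0:F, w1:F, w2:T. ✗
w1: successors {w3, w4}; □((q → ¬p) → q) there: w3:T, w4:T. ✓
w2: no successors, so □□((q → ¬p) → q) holds vacuously. ✓
w3: successors {w1}; □((q → ¬p) → q) there: w1:F. ✗
w4: no successors, so □□((q → ¬p) → q) holds vacuously. ✓
Satisfying worlds: {w1, w2, w4}.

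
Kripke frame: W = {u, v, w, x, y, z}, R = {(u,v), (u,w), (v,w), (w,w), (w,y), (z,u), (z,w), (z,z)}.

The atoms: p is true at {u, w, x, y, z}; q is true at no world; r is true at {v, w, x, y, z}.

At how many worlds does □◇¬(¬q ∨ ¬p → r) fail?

u: successors {v, w}; ◇¬(¬q ∨ ¬p → r) there: v:F, w:F. ✗
v: successors {w}; ◇¬(¬q ∨ ¬p → r) there: w:F. ✗
w: successors {w, y}; ◇¬(¬q ∨ ¬p → r) there: w:F, y:F. ✗
x: no successors, so □◇¬(¬q ∨ ¬p → r) holds vacuously. ✓
y: no successors, so □◇¬(¬q ∨ ¬p → r) holds vacuously. ✓
z: successors {u, w, z}; ◇¬(¬q ∨ ¬p → r) there: u:F, w:F, z:T. ✗
Satisfying worlds: {x, y}.
So □◇¬(¬q ∨ ¬p → r) fails at the other 4 worlds.

4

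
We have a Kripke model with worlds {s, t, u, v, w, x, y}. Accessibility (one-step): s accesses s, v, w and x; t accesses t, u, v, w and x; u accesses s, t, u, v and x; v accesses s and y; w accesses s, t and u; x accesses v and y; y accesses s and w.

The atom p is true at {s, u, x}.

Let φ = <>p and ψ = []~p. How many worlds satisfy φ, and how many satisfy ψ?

For <>p:
s: successors {s, v, w, x}; p there: s:T, v:F, w:F, x:T. ✓
t: successors {t, u, v, w, x}; p there: t:F, u:T, v:F, w:F, x:T. ✓
u: successors {s, t, u, v, x}; p there: s:T, t:F, u:T, v:F, x:T. ✓
v: successors {s, y}; p there: s:T, y:F. ✓
w: successors {s, t, u}; p there: s:T, t:F, u:T. ✓
x: successors {v, y}; p there: v:F, y:F. ✗
y: successors {s, w}; p there: s:T, w:F. ✓
— 6 worlds.
For []~p:
s: successors {s, v, w, x}; ~p there: s:F, v:T, w:T, x:F. ✗
t: successors {t, u, v, w, x}; ~p there: t:T, u:F, v:T, w:T, x:F. ✗
u: successors {s, t, u, v, x}; ~p there: s:F, t:T, u:F, v:T, x:F. ✗
v: successors {s, y}; ~p there: s:F, y:T. ✗
w: successors {s, t, u}; ~p there: s:F, t:T, u:F. ✗
x: successors {v, y}; ~p there: v:T, y:T. ✓
y: successors {s, w}; ~p there: s:F, w:T. ✗
— 1 world.

6 and 1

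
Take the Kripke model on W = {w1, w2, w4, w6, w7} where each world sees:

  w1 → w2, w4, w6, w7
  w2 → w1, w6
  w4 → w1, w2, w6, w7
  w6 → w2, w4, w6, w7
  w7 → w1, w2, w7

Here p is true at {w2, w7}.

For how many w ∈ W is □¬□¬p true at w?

1

w1: successors {w2, w4, w6, w7}; ¬□¬p there: w2:F, w4:T, w6:T, w7:T. ✗
w2: successors {w1, w6}; ¬□¬p there: w1:T, w6:T. ✓
w4: successors {w1, w2, w6, w7}; ¬□¬p there: w1:T, w2:F, w6:T, w7:T. ✗
w6: successors {w2, w4, w6, w7}; ¬□¬p there: w2:F, w4:T, w6:T, w7:T. ✗
w7: successors {w1, w2, w7}; ¬□¬p there: w1:T, w2:F, w7:T. ✗
Satisfying worlds: {w2}.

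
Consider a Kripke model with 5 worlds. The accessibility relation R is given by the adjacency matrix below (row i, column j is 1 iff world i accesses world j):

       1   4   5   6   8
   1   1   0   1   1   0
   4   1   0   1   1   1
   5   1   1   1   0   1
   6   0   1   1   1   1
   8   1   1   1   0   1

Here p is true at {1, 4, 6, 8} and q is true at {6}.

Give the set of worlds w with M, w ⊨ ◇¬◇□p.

{1, 4, 5, 6, 8}

1: successors {1, 5, 6}; ¬◇□p there: 1:T, 5:T, 6:T. ✓
4: successors {1, 5, 6, 8}; ¬◇□p there: 1:T, 5:T, 6:T, 8:T. ✓
5: successors {1, 4, 5, 8}; ¬◇□p there: 1:T, 4:T, 5:T, 8:T. ✓
6: successors {4, 5, 6, 8}; ¬◇□p there: 4:T, 5:T, 6:T, 8:T. ✓
8: successors {1, 4, 5, 8}; ¬◇□p there: 1:T, 4:T, 5:T, 8:T. ✓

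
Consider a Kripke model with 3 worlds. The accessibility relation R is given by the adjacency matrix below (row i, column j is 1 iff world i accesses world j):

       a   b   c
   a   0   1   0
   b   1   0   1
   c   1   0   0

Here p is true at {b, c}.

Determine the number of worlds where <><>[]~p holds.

1

a: successors {b}; <>[]~p there: b:T. ✓
b: successors {a, c}; <>[]~p there: a:F, c:F. ✗
c: successors {a}; <>[]~p there: a:F. ✗
Satisfying worlds: {a}.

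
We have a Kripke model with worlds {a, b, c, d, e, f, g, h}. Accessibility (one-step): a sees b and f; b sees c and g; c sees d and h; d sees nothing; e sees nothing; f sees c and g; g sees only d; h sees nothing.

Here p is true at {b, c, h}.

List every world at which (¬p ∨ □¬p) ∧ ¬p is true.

a: ¬p ∨ □¬p is T, ¬p is T. ✓
b: ¬p ∨ □¬p is F, ¬p is F. ✗
c: ¬p ∨ □¬p is F, ¬p is F. ✗
d: ¬p ∨ □¬p is T, ¬p is T. ✓
e: ¬p ∨ □¬p is T, ¬p is T. ✓
f: ¬p ∨ □¬p is T, ¬p is T. ✓
g: ¬p ∨ □¬p is T, ¬p is T. ✓
h: ¬p ∨ □¬p is T, ¬p is F. ✗

{a, d, e, f, g}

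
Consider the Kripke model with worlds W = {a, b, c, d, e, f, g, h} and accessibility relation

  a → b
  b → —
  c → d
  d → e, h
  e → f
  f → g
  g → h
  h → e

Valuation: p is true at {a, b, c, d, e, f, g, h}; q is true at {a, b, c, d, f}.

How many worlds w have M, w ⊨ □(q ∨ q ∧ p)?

4

a: successors {b}; q ∨ q ∧ p there: b:T. ✓
b: no successors, so □(q ∨ q ∧ p) holds vacuously. ✓
c: successors {d}; q ∨ q ∧ p there: d:T. ✓
d: successors {e, h}; q ∨ q ∧ p there: e:F, h:F. ✗
e: successors {f}; q ∨ q ∧ p there: f:T. ✓
f: successors {g}; q ∨ q ∧ p there: g:F. ✗
g: successors {h}; q ∨ q ∧ p there: h:F. ✗
h: successors {e}; q ∨ q ∧ p there: e:F. ✗
Satisfying worlds: {a, b, c, e}.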